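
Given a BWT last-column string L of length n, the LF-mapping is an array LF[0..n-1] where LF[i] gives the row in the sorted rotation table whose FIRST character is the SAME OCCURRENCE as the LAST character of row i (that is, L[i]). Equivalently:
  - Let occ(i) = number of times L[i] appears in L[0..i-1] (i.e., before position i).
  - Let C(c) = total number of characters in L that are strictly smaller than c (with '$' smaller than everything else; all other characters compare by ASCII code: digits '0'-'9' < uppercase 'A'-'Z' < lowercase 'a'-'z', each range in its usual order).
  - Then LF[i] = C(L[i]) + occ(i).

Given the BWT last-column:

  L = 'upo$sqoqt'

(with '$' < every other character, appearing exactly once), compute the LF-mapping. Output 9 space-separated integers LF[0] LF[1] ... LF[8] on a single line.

Char counts: '$':1, 'o':2, 'p':1, 'q':2, 's':1, 't':1, 'u':1
C (first-col start): C('$')=0, C('o')=1, C('p')=3, C('q')=4, C('s')=6, C('t')=7, C('u')=8
L[0]='u': occ=0, LF[0]=C('u')+0=8+0=8
L[1]='p': occ=0, LF[1]=C('p')+0=3+0=3
L[2]='o': occ=0, LF[2]=C('o')+0=1+0=1
L[3]='$': occ=0, LF[3]=C('$')+0=0+0=0
L[4]='s': occ=0, LF[4]=C('s')+0=6+0=6
L[5]='q': occ=0, LF[5]=C('q')+0=4+0=4
L[6]='o': occ=1, LF[6]=C('o')+1=1+1=2
L[7]='q': occ=1, LF[7]=C('q')+1=4+1=5
L[8]='t': occ=0, LF[8]=C('t')+0=7+0=7

Answer: 8 3 1 0 6 4 2 5 7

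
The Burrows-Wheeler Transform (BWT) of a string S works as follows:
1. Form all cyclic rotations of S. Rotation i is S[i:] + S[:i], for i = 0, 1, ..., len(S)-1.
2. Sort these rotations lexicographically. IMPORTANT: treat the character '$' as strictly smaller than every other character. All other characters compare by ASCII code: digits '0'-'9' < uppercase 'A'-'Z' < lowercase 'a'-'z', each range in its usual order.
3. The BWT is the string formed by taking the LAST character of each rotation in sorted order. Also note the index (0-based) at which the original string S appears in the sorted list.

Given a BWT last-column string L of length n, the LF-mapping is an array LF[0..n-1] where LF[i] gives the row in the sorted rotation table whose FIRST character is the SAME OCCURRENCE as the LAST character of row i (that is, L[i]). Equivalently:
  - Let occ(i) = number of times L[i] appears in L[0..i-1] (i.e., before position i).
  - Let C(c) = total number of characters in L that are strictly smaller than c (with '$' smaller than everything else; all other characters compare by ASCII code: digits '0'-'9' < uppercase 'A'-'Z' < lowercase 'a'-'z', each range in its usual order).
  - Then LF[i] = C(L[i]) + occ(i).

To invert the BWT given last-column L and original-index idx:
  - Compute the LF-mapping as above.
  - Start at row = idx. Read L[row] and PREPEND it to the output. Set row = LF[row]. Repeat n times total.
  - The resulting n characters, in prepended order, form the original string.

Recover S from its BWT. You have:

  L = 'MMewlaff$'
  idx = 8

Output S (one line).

LF mapping: 1 2 4 8 7 3 5 6 0
Walk LF starting at row 8, prepending L[row]:
  step 1: row=8, L[8]='$', prepend. Next row=LF[8]=0
  step 2: row=0, L[0]='M', prepend. Next row=LF[0]=1
  step 3: row=1, L[1]='M', prepend. Next row=LF[1]=2
  step 4: row=2, L[2]='e', prepend. Next row=LF[2]=4
  step 5: row=4, L[4]='l', prepend. Next row=LF[4]=7
  step 6: row=7, L[7]='f', prepend. Next row=LF[7]=6
  step 7: row=6, L[6]='f', prepend. Next row=LF[6]=5
  step 8: row=5, L[5]='a', prepend. Next row=LF[5]=3
  step 9: row=3, L[3]='w', prepend. Next row=LF[3]=8
Reversed output: waffleMM$

Answer: waffleMM$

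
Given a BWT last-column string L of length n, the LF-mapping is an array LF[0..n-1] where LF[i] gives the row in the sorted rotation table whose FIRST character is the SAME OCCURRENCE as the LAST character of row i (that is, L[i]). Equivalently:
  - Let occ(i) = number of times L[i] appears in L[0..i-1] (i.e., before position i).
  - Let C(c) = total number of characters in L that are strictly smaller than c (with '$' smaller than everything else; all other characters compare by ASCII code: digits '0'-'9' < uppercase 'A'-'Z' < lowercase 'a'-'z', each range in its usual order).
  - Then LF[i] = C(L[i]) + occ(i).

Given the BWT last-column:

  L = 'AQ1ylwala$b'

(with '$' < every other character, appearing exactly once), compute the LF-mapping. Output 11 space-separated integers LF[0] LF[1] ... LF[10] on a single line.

Answer: 2 3 1 10 7 9 4 8 5 0 6

Derivation:
Char counts: '$':1, '1':1, 'A':1, 'Q':1, 'a':2, 'b':1, 'l':2, 'w':1, 'y':1
C (first-col start): C('$')=0, C('1')=1, C('A')=2, C('Q')=3, C('a')=4, C('b')=6, C('l')=7, C('w')=9, C('y')=10
L[0]='A': occ=0, LF[0]=C('A')+0=2+0=2
L[1]='Q': occ=0, LF[1]=C('Q')+0=3+0=3
L[2]='1': occ=0, LF[2]=C('1')+0=1+0=1
L[3]='y': occ=0, LF[3]=C('y')+0=10+0=10
L[4]='l': occ=0, LF[4]=C('l')+0=7+0=7
L[5]='w': occ=0, LF[5]=C('w')+0=9+0=9
L[6]='a': occ=0, LF[6]=C('a')+0=4+0=4
L[7]='l': occ=1, LF[7]=C('l')+1=7+1=8
L[8]='a': occ=1, LF[8]=C('a')+1=4+1=5
L[9]='$': occ=0, LF[9]=C('$')+0=0+0=0
L[10]='b': occ=0, LF[10]=C('b')+0=6+0=6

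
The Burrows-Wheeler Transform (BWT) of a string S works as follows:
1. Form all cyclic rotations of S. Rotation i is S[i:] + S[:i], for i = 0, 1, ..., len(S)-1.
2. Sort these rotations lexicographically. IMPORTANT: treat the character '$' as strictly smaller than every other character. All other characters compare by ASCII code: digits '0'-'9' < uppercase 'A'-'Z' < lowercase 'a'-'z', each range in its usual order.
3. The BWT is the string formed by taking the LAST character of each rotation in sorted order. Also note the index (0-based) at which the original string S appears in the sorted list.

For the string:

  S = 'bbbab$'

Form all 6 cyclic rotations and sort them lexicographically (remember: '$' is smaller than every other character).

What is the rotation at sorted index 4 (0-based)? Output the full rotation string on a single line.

Answer: bbab$b

Derivation:
All 6 rotations (rotation i = S[i:]+S[:i]):
  rot[0] = bbbab$
  rot[1] = bbab$b
  rot[2] = bab$bb
  rot[3] = ab$bbb
  rot[4] = b$bbba
  rot[5] = $bbbab
Sorted (with $ < everything):
  sorted[0] = $bbbab
  sorted[1] = ab$bbb
  sorted[2] = b$bbba
  sorted[3] = bab$bb
  sorted[4] = bbab$b
  sorted[5] = bbbab$
sorted[4] = bbab$b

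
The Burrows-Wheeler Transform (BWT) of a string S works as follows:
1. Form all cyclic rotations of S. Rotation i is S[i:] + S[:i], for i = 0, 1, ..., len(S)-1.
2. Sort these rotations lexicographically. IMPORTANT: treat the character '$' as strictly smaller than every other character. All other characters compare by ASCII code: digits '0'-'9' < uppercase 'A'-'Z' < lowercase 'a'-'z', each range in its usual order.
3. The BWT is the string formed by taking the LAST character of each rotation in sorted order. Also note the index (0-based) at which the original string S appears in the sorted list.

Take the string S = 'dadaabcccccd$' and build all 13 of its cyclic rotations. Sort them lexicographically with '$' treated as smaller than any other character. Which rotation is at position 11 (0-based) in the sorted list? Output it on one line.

Answer: daabcccccd$da

Derivation:
All 13 rotations (rotation i = S[i:]+S[:i]):
  rot[0] = dadaabcccccd$
  rot[1] = adaabcccccd$d
  rot[2] = daabcccccd$da
  rot[3] = aabcccccd$dad
  rot[4] = abcccccd$dada
  rot[5] = bcccccd$dadaa
  rot[6] = cccccd$dadaab
  rot[7] = ccccd$dadaabc
  rot[8] = cccd$dadaabcc
  rot[9] = ccd$dadaabccc
  rot[10] = cd$dadaabcccc
  rot[11] = d$dadaabccccc
  rot[12] = $dadaabcccccd
Sorted (with $ < everything):
  sorted[0] = $dadaabcccccd
  sorted[1] = aabcccccd$dad
  sorted[2] = abcccccd$dada
  sorted[3] = adaabcccccd$d
  sorted[4] = bcccccd$dadaa
  sorted[5] = cccccd$dadaab
  sorted[6] = ccccd$dadaabc
  sorted[7] = cccd$dadaabcc
  sorted[8] = ccd$dadaabccc
  sorted[9] = cd$dadaabcccc
  sorted[10] = d$dadaabccccc
  sorted[11] = daabcccccd$da
  sorted[12] = dadaabcccccd$
sorted[11] = daabcccccd$da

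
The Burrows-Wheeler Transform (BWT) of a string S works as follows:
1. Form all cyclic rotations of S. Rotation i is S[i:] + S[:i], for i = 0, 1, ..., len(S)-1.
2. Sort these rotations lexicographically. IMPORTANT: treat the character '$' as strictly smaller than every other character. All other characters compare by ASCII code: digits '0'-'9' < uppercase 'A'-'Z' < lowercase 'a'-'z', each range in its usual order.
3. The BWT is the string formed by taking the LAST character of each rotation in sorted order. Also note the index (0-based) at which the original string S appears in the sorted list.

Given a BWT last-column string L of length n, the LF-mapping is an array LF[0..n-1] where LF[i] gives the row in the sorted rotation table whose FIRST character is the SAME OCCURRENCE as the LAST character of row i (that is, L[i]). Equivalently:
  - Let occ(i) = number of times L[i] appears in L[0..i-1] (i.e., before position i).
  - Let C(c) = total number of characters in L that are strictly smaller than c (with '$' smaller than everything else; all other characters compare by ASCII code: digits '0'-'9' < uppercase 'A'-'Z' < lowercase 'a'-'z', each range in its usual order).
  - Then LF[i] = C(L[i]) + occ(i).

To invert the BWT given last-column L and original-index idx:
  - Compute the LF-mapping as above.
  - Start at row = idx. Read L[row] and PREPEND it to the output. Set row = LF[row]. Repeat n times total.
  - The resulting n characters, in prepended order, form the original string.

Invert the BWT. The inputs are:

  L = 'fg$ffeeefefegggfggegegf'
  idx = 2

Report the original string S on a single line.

LF mapping: 8 15 0 9 10 1 2 3 11 4 12 5 16 17 18 13 19 20 6 21 7 22 14
Walk LF starting at row 2, prepending L[row]:
  step 1: row=2, L[2]='$', prepend. Next row=LF[2]=0
  step 2: row=0, L[0]='f', prepend. Next row=LF[0]=8
  step 3: row=8, L[8]='f', prepend. Next row=LF[8]=11
  step 4: row=11, L[11]='e', prepend. Next row=LF[11]=5
  step 5: row=5, L[5]='e', prepend. Next row=LF[5]=1
  step 6: row=1, L[1]='g', prepend. Next row=LF[1]=15
  step 7: row=15, L[15]='f', prepend. Next row=LF[15]=13
  step 8: row=13, L[13]='g', prepend. Next row=LF[13]=17
  step 9: row=17, L[17]='g', prepend. Next row=LF[17]=20
  step 10: row=20, L[20]='e', prepend. Next row=LF[20]=7
  step 11: row=7, L[7]='e', prepend. Next row=LF[7]=3
  step 12: row=3, L[3]='f', prepend. Next row=LF[3]=9
  step 13: row=9, L[9]='e', prepend. Next row=LF[9]=4
  step 14: row=4, L[4]='f', prepend. Next row=LF[4]=10
  step 15: row=10, L[10]='f', prepend. Next row=LF[10]=12
  step 16: row=12, L[12]='g', prepend. Next row=LF[12]=16
  step 17: row=16, L[16]='g', prepend. Next row=LF[16]=19
  step 18: row=19, L[19]='g', prepend. Next row=LF[19]=21
  step 19: row=21, L[21]='g', prepend. Next row=LF[21]=22
  step 20: row=22, L[22]='f', prepend. Next row=LF[22]=14
  step 21: row=14, L[14]='g', prepend. Next row=LF[14]=18
  step 22: row=18, L[18]='e', prepend. Next row=LF[18]=6
  step 23: row=6, L[6]='e', prepend. Next row=LF[6]=2
Reversed output: eegfggggffefeeggfgeeff$

Answer: eegfggggffefeeggfgeeff$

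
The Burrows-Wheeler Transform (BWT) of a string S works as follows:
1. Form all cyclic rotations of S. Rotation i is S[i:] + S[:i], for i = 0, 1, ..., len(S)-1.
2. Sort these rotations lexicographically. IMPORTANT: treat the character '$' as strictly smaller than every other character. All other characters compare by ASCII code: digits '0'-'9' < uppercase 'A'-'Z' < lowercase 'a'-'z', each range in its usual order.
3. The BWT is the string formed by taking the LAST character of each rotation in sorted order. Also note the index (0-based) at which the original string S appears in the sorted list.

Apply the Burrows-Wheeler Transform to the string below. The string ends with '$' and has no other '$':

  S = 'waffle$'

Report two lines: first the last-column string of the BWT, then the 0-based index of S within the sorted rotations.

Answer: ewlaff$
6

Derivation:
All 7 rotations (rotation i = S[i:]+S[:i]):
  rot[0] = waffle$
  rot[1] = affle$w
  rot[2] = ffle$wa
  rot[3] = fle$waf
  rot[4] = le$waff
  rot[5] = e$waffl
  rot[6] = $waffle
Sorted (with $ < everything):
  sorted[0] = $waffle  (last char: 'e')
  sorted[1] = affle$w  (last char: 'w')
  sorted[2] = e$waffl  (last char: 'l')
  sorted[3] = ffle$wa  (last char: 'a')
  sorted[4] = fle$waf  (last char: 'f')
  sorted[5] = le$waff  (last char: 'f')
  sorted[6] = waffle$  (last char: '$')
Last column: ewlaff$
Original string S is at sorted index 6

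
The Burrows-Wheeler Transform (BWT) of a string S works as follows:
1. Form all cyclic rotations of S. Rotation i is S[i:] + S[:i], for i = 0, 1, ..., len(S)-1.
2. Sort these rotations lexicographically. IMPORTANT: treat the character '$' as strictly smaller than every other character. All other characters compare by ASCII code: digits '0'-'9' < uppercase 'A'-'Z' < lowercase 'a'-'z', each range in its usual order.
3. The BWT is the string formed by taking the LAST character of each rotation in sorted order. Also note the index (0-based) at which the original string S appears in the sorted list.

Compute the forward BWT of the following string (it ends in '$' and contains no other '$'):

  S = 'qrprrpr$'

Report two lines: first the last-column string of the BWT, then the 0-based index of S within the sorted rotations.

All 8 rotations (rotation i = S[i:]+S[:i]):
  rot[0] = qrprrpr$
  rot[1] = rprrpr$q
  rot[2] = prrpr$qr
  rot[3] = rrpr$qrp
  rot[4] = rpr$qrpr
  rot[5] = pr$qrprr
  rot[6] = r$qrprrp
  rot[7] = $qrprrpr
Sorted (with $ < everything):
  sorted[0] = $qrprrpr  (last char: 'r')
  sorted[1] = pr$qrprr  (last char: 'r')
  sorted[2] = prrpr$qr  (last char: 'r')
  sorted[3] = qrprrpr$  (last char: '$')
  sorted[4] = r$qrprrp  (last char: 'p')
  sorted[5] = rpr$qrpr  (last char: 'r')
  sorted[6] = rprrpr$q  (last char: 'q')
  sorted[7] = rrpr$qrp  (last char: 'p')
Last column: rrr$prqp
Original string S is at sorted index 3

Answer: rrr$prqp
3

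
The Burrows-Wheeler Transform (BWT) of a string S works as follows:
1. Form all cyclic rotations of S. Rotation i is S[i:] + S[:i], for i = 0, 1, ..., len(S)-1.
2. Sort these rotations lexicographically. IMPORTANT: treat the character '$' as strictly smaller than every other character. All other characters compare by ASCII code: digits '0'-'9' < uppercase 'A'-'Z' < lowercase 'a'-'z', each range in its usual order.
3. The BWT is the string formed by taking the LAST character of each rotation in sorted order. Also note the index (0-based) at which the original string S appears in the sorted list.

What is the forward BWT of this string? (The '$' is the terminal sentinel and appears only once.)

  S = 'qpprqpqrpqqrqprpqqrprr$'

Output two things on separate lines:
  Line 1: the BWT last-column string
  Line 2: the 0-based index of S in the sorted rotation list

All 23 rotations (rotation i = S[i:]+S[:i]):
  rot[0] = qpprqpqrpqqrqprpqqrprr$
  rot[1] = pprqpqrpqqrqprpqqrprr$q
  rot[2] = prqpqrpqqrqprpqqrprr$qp
  rot[3] = rqpqrpqqrqprpqqrprr$qpp
  rot[4] = qpqrpqqrqprpqqrprr$qppr
  rot[5] = pqrpqqrqprpqqrprr$qpprq
  rot[6] = qrpqqrqprpqqrprr$qpprqp
  rot[7] = rpqqrqprpqqrprr$qpprqpq
  rot[8] = pqqrqprpqqrprr$qpprqpqr
  rot[9] = qqrqprpqqrprr$qpprqpqrp
  rot[10] = qrqprpqqrprr$qpprqpqrpq
  rot[11] = rqprpqqrprr$qpprqpqrpqq
  rot[12] = qprpqqrprr$qpprqpqrpqqr
  rot[13] = prpqqrprr$qpprqpqrpqqrq
  rot[14] = rpqqrprr$qpprqpqrpqqrqp
  rot[15] = pqqrprr$qpprqpqrpqqrqpr
  rot[16] = qqrprr$qpprqpqrpqqrqprp
  rot[17] = qrprr$qpprqpqrpqqrqprpq
  rot[18] = rprr$qpprqpqrpqqrqprpqq
  rot[19] = prr$qpprqpqrpqqrqprpqqr
  rot[20] = rr$qpprqpqrpqqrqprpqqrp
  rot[21] = r$qpprqpqrpqqrqprpqqrpr
  rot[22] = $qpprqpqrpqqrqprpqqrprr
Sorted (with $ < everything):
  sorted[0] = $qpprqpqrpqqrqprpqqrprr  (last char: 'r')
  sorted[1] = pprqpqrpqqrqprpqqrprr$q  (last char: 'q')
  sorted[2] = pqqrprr$qpprqpqrpqqrqpr  (last char: 'r')
  sorted[3] = pqqrqprpqqrprr$qpprqpqr  (last char: 'r')
  sorted[4] = pqrpqqrqprpqqrprr$qpprq  (last char: 'q')
  sorted[5] = prpqqrprr$qpprqpqrpqqrq  (last char: 'q')
  sorted[6] = prqpqrpqqrqprpqqrprr$qp  (last char: 'p')
  sorted[7] = prr$qpprqpqrpqqrqprpqqr  (last char: 'r')
  sorted[8] = qpprqpqrpqqrqprpqqrprr$  (last char: '$')
  sorted[9] = qpqrpqqrqprpqqrprr$qppr  (last char: 'r')
  sorted[10] = qprpqqrprr$qpprqpqrpqqr  (last char: 'r')
  sorted[11] = qqrprr$qpprqpqrpqqrqprp  (last char: 'p')
  sorted[12] = qqrqprpqqrprr$qpprqpqrp  (last char: 'p')
  sorted[13] = qrpqqrqprpqqrprr$qpprqp  (last char: 'p')
  sorted[14] = qrprr$qpprqpqrpqqrqprpq  (last char: 'q')
  sorted[15] = qrqprpqqrprr$qpprqpqrpq  (last char: 'q')
  sorted[16] = r$qpprqpqrpqqrqprpqqrpr  (last char: 'r')
  sorted[17] = rpqqrprr$qpprqpqrpqqrqp  (last char: 'p')
  sorted[18] = rpqqrqprpqqrprr$qpprqpq  (last char: 'q')
  sorted[19] = rprr$qpprqpqrpqqrqprpqq  (last char: 'q')
  sorted[20] = rqpqrpqqrqprpqqrprr$qpp  (last char: 'p')
  sorted[21] = rqprpqqrprr$qpprqpqrpqq  (last char: 'q')
  sorted[22] = rr$qpprqpqrpqqrqprpqqrp  (last char: 'p')
Last column: rqrrqqpr$rrpppqqrpqqpqp
Original string S is at sorted index 8

Answer: rqrrqqpr$rrpppqqrpqqpqp
8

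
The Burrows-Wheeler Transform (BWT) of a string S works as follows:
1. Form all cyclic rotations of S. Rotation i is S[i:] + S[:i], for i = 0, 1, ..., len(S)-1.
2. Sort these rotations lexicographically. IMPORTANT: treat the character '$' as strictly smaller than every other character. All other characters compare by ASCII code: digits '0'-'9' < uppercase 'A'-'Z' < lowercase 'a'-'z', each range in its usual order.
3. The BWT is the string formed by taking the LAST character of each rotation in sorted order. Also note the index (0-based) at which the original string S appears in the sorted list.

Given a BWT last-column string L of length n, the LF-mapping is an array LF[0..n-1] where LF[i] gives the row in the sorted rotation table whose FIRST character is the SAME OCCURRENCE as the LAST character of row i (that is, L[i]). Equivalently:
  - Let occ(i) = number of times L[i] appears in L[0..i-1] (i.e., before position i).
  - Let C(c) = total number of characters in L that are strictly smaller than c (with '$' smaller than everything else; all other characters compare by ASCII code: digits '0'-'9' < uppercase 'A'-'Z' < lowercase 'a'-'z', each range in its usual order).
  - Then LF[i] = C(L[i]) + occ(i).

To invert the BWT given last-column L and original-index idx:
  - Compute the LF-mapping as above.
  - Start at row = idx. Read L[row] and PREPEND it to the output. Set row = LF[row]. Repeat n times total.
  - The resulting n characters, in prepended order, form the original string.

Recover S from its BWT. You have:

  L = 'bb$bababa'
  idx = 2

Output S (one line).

LF mapping: 4 5 0 6 1 7 2 8 3
Walk LF starting at row 2, prepending L[row]:
  step 1: row=2, L[2]='$', prepend. Next row=LF[2]=0
  step 2: row=0, L[0]='b', prepend. Next row=LF[0]=4
  step 3: row=4, L[4]='a', prepend. Next row=LF[4]=1
  step 4: row=1, L[1]='b', prepend. Next row=LF[1]=5
  step 5: row=5, L[5]='b', prepend. Next row=LF[5]=7
  step 6: row=7, L[7]='b', prepend. Next row=LF[7]=8
  step 7: row=8, L[8]='a', prepend. Next row=LF[8]=3
  step 8: row=3, L[3]='b', prepend. Next row=LF[3]=6
  step 9: row=6, L[6]='a', prepend. Next row=LF[6]=2
Reversed output: ababbbab$

Answer: ababbbab$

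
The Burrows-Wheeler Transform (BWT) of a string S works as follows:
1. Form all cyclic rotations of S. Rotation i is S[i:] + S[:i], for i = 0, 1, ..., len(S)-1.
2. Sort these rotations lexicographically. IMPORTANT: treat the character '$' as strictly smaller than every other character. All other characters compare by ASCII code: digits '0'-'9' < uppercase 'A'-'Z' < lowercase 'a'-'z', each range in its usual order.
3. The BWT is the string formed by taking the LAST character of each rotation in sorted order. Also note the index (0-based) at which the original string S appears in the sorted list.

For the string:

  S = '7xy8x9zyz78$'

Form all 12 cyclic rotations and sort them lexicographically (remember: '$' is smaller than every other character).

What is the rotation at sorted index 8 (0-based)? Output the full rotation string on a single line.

Answer: y8x9zyz78$7x

Derivation:
All 12 rotations (rotation i = S[i:]+S[:i]):
  rot[0] = 7xy8x9zyz78$
  rot[1] = xy8x9zyz78$7
  rot[2] = y8x9zyz78$7x
  rot[3] = 8x9zyz78$7xy
  rot[4] = x9zyz78$7xy8
  rot[5] = 9zyz78$7xy8x
  rot[6] = zyz78$7xy8x9
  rot[7] = yz78$7xy8x9z
  rot[8] = z78$7xy8x9zy
  rot[9] = 78$7xy8x9zyz
  rot[10] = 8$7xy8x9zyz7
  rot[11] = $7xy8x9zyz78
Sorted (with $ < everything):
  sorted[0] = $7xy8x9zyz78
  sorted[1] = 78$7xy8x9zyz
  sorted[2] = 7xy8x9zyz78$
  sorted[3] = 8$7xy8x9zyz7
  sorted[4] = 8x9zyz78$7xy
  sorted[5] = 9zyz78$7xy8x
  sorted[6] = x9zyz78$7xy8
  sorted[7] = xy8x9zyz78$7
  sorted[8] = y8x9zyz78$7x
  sorted[9] = yz78$7xy8x9z
  sorted[10] = z78$7xy8x9zy
  sorted[11] = zyz78$7xy8x9
sorted[8] = y8x9zyz78$7x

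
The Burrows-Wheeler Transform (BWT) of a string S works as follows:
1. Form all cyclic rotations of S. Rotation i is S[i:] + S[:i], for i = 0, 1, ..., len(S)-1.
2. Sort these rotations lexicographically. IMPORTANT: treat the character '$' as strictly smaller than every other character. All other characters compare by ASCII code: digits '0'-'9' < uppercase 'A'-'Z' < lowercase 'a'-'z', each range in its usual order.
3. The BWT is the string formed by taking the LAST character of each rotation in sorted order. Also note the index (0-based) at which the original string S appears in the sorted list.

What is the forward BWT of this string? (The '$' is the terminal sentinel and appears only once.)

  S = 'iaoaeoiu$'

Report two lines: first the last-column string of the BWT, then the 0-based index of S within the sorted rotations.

Answer: uoia$oaei
4

Derivation:
All 9 rotations (rotation i = S[i:]+S[:i]):
  rot[0] = iaoaeoiu$
  rot[1] = aoaeoiu$i
  rot[2] = oaeoiu$ia
  rot[3] = aeoiu$iao
  rot[4] = eoiu$iaoa
  rot[5] = oiu$iaoae
  rot[6] = iu$iaoaeo
  rot[7] = u$iaoaeoi
  rot[8] = $iaoaeoiu
Sorted (with $ < everything):
  sorted[0] = $iaoaeoiu  (last char: 'u')
  sorted[1] = aeoiu$iao  (last char: 'o')
  sorted[2] = aoaeoiu$i  (last char: 'i')
  sorted[3] = eoiu$iaoa  (last char: 'a')
  sorted[4] = iaoaeoiu$  (last char: '$')
  sorted[5] = iu$iaoaeo  (last char: 'o')
  sorted[6] = oaeoiu$ia  (last char: 'a')
  sorted[7] = oiu$iaoae  (last char: 'e')
  sorted[8] = u$iaoaeoi  (last char: 'i')
Last column: uoia$oaei
Original string S is at sorted index 4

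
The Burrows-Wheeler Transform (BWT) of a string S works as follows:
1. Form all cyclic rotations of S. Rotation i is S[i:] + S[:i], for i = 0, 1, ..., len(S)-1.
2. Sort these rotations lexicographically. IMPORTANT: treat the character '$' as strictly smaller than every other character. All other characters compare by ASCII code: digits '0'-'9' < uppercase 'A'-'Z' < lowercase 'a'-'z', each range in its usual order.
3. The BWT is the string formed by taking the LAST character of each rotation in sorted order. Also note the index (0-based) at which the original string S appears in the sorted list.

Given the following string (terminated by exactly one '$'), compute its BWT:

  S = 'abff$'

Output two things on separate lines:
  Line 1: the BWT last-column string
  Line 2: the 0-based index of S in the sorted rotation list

Answer: f$afb
1

Derivation:
All 5 rotations (rotation i = S[i:]+S[:i]):
  rot[0] = abff$
  rot[1] = bff$a
  rot[2] = ff$ab
  rot[3] = f$abf
  rot[4] = $abff
Sorted (with $ < everything):
  sorted[0] = $abff  (last char: 'f')
  sorted[1] = abff$  (last char: '$')
  sorted[2] = bff$a  (last char: 'a')
  sorted[3] = f$abf  (last char: 'f')
  sorted[4] = ff$ab  (last char: 'b')
Last column: f$afb
Original string S is at sorted index 1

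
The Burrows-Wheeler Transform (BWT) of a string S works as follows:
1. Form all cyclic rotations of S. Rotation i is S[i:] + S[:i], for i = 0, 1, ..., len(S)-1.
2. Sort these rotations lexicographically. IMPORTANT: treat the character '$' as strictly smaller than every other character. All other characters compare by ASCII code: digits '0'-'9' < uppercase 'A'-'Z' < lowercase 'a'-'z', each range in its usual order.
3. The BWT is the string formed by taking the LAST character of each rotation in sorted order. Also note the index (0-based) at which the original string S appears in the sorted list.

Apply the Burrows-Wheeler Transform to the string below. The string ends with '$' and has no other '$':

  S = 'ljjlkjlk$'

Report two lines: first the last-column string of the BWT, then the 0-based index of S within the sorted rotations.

Answer: klkjll$jj
6

Derivation:
All 9 rotations (rotation i = S[i:]+S[:i]):
  rot[0] = ljjlkjlk$
  rot[1] = jjlkjlk$l
  rot[2] = jlkjlk$lj
  rot[3] = lkjlk$ljj
  rot[4] = kjlk$ljjl
  rot[5] = jlk$ljjlk
  rot[6] = lk$ljjlkj
  rot[7] = k$ljjlkjl
  rot[8] = $ljjlkjlk
Sorted (with $ < everything):
  sorted[0] = $ljjlkjlk  (last char: 'k')
  sorted[1] = jjlkjlk$l  (last char: 'l')
  sorted[2] = jlk$ljjlk  (last char: 'k')
  sorted[3] = jlkjlk$lj  (last char: 'j')
  sorted[4] = k$ljjlkjl  (last char: 'l')
  sorted[5] = kjlk$ljjl  (last char: 'l')
  sorted[6] = ljjlkjlk$  (last char: '$')
  sorted[7] = lk$ljjlkj  (last char: 'j')
  sorted[8] = lkjlk$ljj  (last char: 'j')
Last column: klkjll$jj
Original string S is at sorted index 6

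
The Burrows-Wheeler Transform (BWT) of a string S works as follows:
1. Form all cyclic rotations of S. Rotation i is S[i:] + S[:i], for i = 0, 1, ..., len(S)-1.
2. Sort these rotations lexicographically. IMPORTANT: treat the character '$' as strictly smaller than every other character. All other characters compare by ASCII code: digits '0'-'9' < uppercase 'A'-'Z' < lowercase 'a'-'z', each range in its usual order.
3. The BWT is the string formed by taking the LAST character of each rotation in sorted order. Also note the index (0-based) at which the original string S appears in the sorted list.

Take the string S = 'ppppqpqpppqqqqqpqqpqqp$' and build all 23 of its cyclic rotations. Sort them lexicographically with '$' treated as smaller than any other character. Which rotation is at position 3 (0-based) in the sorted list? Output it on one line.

All 23 rotations (rotation i = S[i:]+S[:i]):
  rot[0] = ppppqpqpppqqqqqpqqpqqp$
  rot[1] = pppqpqpppqqqqqpqqpqqp$p
  rot[2] = ppqpqpppqqqqqpqqpqqp$pp
  rot[3] = pqpqpppqqqqqpqqpqqp$ppp
  rot[4] = qpqpppqqqqqpqqpqqp$pppp
  rot[5] = pqpppqqqqqpqqpqqp$ppppq
  rot[6] = qpppqqqqqpqqpqqp$ppppqp
  rot[7] = pppqqqqqpqqpqqp$ppppqpq
  rot[8] = ppqqqqqpqqpqqp$ppppqpqp
  rot[9] = pqqqqqpqqpqqp$ppppqpqpp
  rot[10] = qqqqqpqqpqqp$ppppqpqppp
  rot[11] = qqqqpqqpqqp$ppppqpqpppq
  rot[12] = qqqpqqpqqp$ppppqpqpppqq
  rot[13] = qqpqqpqqp$ppppqpqpppqqq
  rot[14] = qpqqpqqp$ppppqpqpppqqqq
  rot[15] = pqqpqqp$ppppqpqpppqqqqq
  rot[16] = qqpqqp$ppppqpqpppqqqqqp
  rot[17] = qpqqp$ppppqpqpppqqqqqpq
  rot[18] = pqqp$ppppqpqpppqqqqqpqq
  rot[19] = qqp$ppppqpqpppqqqqqpqqp
  rot[20] = qp$ppppqpqpppqqqqqpqqpq
  rot[21] = p$ppppqpqpppqqqqqpqqpqq
  rot[22] = $ppppqpqpppqqqqqpqqpqqp
Sorted (with $ < everything):
  sorted[0] = $ppppqpqpppqqqqqpqqpqqp
  sorted[1] = p$ppppqpqpppqqqqqpqqpqq
  sorted[2] = ppppqpqpppqqqqqpqqpqqp$
  sorted[3] = pppqpqpppqqqqqpqqpqqp$p
  sorted[4] = pppqqqqqpqqpqqp$ppppqpq
  sorted[5] = ppqpqpppqqqqqpqqpqqp$pp
  sorted[6] = ppqqqqqpqqpqqp$ppppqpqp
  sorted[7] = pqpppqqqqqpqqpqqp$ppppq
  sorted[8] = pqpqpppqqqqqpqqpqqp$ppp
  sorted[9] = pqqp$ppppqpqpppqqqqqpqq
  sorted[10] = pqqpqqp$ppppqpqpppqqqqq
  sorted[11] = pqqqqqpqqpqqp$ppppqpqpp
  sorted[12] = qp$ppppqpqpppqqqqqpqqpq
  sorted[13] = qpppqqqqqpqqpqqp$ppppqp
  sorted[14] = qpqpppqqqqqpqqpqqp$pppp
  sorted[15] = qpqqp$ppppqpqpppqqqqqpq
  sorted[16] = qpqqpqqp$ppppqpqpppqqqq
  sorted[17] = qqp$ppppqpqpppqqqqqpqqp
  sorted[18] = qqpqqp$ppppqpqpppqqqqqp
  sorted[19] = qqpqqpqqp$ppppqpqpppqqq
  sorted[20] = qqqpqqpqqp$ppppqpqpppqq
  sorted[21] = qqqqpqqpqqp$ppppqpqpppq
  sorted[22] = qqqqqpqqpqqp$ppppqpqppp
sorted[3] = pppqpqpppqqqqqpqqpqqp$p

Answer: pppqpqpppqqqqqpqqpqqp$p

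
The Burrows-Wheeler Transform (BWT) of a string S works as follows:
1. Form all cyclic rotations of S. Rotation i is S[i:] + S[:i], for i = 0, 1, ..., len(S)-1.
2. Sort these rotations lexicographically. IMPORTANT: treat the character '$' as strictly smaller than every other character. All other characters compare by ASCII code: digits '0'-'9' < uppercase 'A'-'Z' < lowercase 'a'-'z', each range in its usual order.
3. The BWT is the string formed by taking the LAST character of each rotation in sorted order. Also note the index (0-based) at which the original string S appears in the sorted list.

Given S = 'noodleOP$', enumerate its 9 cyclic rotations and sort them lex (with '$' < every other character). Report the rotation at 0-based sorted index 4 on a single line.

All 9 rotations (rotation i = S[i:]+S[:i]):
  rot[0] = noodleOP$
  rot[1] = oodleOP$n
  rot[2] = odleOP$no
  rot[3] = dleOP$noo
  rot[4] = leOP$nood
  rot[5] = eOP$noodl
  rot[6] = OP$noodle
  rot[7] = P$noodleO
  rot[8] = $noodleOP
Sorted (with $ < everything):
  sorted[0] = $noodleOP
  sorted[1] = OP$noodle
  sorted[2] = P$noodleO
  sorted[3] = dleOP$noo
  sorted[4] = eOP$noodl
  sorted[5] = leOP$nood
  sorted[6] = noodleOP$
  sorted[7] = odleOP$no
  sorted[8] = oodleOP$n
sorted[4] = eOP$noodl

Answer: eOP$noodl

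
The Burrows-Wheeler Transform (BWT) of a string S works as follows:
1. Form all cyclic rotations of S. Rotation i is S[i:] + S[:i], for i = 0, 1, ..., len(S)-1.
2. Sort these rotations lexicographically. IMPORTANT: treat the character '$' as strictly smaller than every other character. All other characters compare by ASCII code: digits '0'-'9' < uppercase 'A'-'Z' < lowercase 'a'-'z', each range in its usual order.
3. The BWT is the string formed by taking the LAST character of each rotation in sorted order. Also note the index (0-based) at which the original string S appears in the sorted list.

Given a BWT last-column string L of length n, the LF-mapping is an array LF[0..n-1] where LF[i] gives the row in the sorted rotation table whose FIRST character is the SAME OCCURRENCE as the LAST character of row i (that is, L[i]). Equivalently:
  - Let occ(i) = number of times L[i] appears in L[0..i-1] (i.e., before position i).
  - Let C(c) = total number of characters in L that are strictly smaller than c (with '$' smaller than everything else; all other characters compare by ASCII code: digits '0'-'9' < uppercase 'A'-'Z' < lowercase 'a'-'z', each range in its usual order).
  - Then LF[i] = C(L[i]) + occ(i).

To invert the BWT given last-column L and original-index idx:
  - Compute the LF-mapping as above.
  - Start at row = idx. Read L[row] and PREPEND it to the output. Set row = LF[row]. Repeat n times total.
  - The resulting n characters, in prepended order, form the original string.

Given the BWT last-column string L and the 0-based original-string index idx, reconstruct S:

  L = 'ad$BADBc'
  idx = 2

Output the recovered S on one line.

LF mapping: 5 7 0 2 1 4 3 6
Walk LF starting at row 2, prepending L[row]:
  step 1: row=2, L[2]='$', prepend. Next row=LF[2]=0
  step 2: row=0, L[0]='a', prepend. Next row=LF[0]=5
  step 3: row=5, L[5]='D', prepend. Next row=LF[5]=4
  step 4: row=4, L[4]='A', prepend. Next row=LF[4]=1
  step 5: row=1, L[1]='d', prepend. Next row=LF[1]=7
  step 6: row=7, L[7]='c', prepend. Next row=LF[7]=6
  step 7: row=6, L[6]='B', prepend. Next row=LF[6]=3
  step 8: row=3, L[3]='B', prepend. Next row=LF[3]=2
Reversed output: BBcdADa$

Answer: BBcdADa$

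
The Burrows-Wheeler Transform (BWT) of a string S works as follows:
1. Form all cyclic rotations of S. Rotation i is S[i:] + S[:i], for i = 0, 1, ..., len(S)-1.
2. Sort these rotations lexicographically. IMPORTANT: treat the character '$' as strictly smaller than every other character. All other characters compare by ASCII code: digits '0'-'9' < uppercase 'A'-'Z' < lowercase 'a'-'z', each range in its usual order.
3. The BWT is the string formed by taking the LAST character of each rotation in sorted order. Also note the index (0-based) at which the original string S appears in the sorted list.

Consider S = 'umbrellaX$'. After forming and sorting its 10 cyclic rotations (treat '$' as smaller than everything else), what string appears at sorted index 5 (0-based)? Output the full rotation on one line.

Answer: laX$umbrel

Derivation:
All 10 rotations (rotation i = S[i:]+S[:i]):
  rot[0] = umbrellaX$
  rot[1] = mbrellaX$u
  rot[2] = brellaX$um
  rot[3] = rellaX$umb
  rot[4] = ellaX$umbr
  rot[5] = llaX$umbre
  rot[6] = laX$umbrel
  rot[7] = aX$umbrell
  rot[8] = X$umbrella
  rot[9] = $umbrellaX
Sorted (with $ < everything):
  sorted[0] = $umbrellaX
  sorted[1] = X$umbrella
  sorted[2] = aX$umbrell
  sorted[3] = brellaX$um
  sorted[4] = ellaX$umbr
  sorted[5] = laX$umbrel
  sorted[6] = llaX$umbre
  sorted[7] = mbrellaX$u
  sorted[8] = rellaX$umb
  sorted[9] = umbrellaX$
sorted[5] = laX$umbrel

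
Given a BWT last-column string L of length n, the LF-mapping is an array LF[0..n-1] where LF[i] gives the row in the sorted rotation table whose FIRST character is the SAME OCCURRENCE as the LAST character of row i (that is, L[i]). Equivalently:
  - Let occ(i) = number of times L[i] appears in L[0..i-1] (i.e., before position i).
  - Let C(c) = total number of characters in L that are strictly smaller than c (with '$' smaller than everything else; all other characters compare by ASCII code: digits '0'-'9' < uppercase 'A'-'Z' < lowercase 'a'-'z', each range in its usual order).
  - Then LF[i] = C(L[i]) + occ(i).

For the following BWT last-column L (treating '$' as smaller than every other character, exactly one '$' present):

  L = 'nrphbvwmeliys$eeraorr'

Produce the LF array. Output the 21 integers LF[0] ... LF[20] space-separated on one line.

Answer: 10 13 12 6 2 18 19 9 3 8 7 20 17 0 4 5 14 1 11 15 16

Derivation:
Char counts: '$':1, 'a':1, 'b':1, 'e':3, 'h':1, 'i':1, 'l':1, 'm':1, 'n':1, 'o':1, 'p':1, 'r':4, 's':1, 'v':1, 'w':1, 'y':1
C (first-col start): C('$')=0, C('a')=1, C('b')=2, C('e')=3, C('h')=6, C('i')=7, C('l')=8, C('m')=9, C('n')=10, C('o')=11, C('p')=12, C('r')=13, C('s')=17, C('v')=18, C('w')=19, C('y')=20
L[0]='n': occ=0, LF[0]=C('n')+0=10+0=10
L[1]='r': occ=0, LF[1]=C('r')+0=13+0=13
L[2]='p': occ=0, LF[2]=C('p')+0=12+0=12
L[3]='h': occ=0, LF[3]=C('h')+0=6+0=6
L[4]='b': occ=0, LF[4]=C('b')+0=2+0=2
L[5]='v': occ=0, LF[5]=C('v')+0=18+0=18
L[6]='w': occ=0, LF[6]=C('w')+0=19+0=19
L[7]='m': occ=0, LF[7]=C('m')+0=9+0=9
L[8]='e': occ=0, LF[8]=C('e')+0=3+0=3
L[9]='l': occ=0, LF[9]=C('l')+0=8+0=8
L[10]='i': occ=0, LF[10]=C('i')+0=7+0=7
L[11]='y': occ=0, LF[11]=C('y')+0=20+0=20
L[12]='s': occ=0, LF[12]=C('s')+0=17+0=17
L[13]='$': occ=0, LF[13]=C('$')+0=0+0=0
L[14]='e': occ=1, LF[14]=C('e')+1=3+1=4
L[15]='e': occ=2, LF[15]=C('e')+2=3+2=5
L[16]='r': occ=1, LF[16]=C('r')+1=13+1=14
L[17]='a': occ=0, LF[17]=C('a')+0=1+0=1
L[18]='o': occ=0, LF[18]=C('o')+0=11+0=11
L[19]='r': occ=2, LF[19]=C('r')+2=13+2=15
L[20]='r': occ=3, LF[20]=C('r')+3=13+3=16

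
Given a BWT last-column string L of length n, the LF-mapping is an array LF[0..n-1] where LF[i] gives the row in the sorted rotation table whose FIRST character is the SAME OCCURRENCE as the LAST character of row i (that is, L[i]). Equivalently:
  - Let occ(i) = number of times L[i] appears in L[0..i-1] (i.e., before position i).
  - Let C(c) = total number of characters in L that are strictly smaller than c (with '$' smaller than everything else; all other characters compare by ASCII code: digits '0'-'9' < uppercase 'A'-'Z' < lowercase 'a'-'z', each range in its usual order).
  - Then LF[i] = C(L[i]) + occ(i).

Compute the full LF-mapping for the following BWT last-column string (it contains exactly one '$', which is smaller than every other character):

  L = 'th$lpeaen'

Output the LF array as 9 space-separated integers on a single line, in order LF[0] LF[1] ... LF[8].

Answer: 8 4 0 5 7 2 1 3 6

Derivation:
Char counts: '$':1, 'a':1, 'e':2, 'h':1, 'l':1, 'n':1, 'p':1, 't':1
C (first-col start): C('$')=0, C('a')=1, C('e')=2, C('h')=4, C('l')=5, C('n')=6, C('p')=7, C('t')=8
L[0]='t': occ=0, LF[0]=C('t')+0=8+0=8
L[1]='h': occ=0, LF[1]=C('h')+0=4+0=4
L[2]='$': occ=0, LF[2]=C('$')+0=0+0=0
L[3]='l': occ=0, LF[3]=C('l')+0=5+0=5
L[4]='p': occ=0, LF[4]=C('p')+0=7+0=7
L[5]='e': occ=0, LF[5]=C('e')+0=2+0=2
L[6]='a': occ=0, LF[6]=C('a')+0=1+0=1
L[7]='e': occ=1, LF[7]=C('e')+1=2+1=3
L[8]='n': occ=0, LF[8]=C('n')+0=6+0=6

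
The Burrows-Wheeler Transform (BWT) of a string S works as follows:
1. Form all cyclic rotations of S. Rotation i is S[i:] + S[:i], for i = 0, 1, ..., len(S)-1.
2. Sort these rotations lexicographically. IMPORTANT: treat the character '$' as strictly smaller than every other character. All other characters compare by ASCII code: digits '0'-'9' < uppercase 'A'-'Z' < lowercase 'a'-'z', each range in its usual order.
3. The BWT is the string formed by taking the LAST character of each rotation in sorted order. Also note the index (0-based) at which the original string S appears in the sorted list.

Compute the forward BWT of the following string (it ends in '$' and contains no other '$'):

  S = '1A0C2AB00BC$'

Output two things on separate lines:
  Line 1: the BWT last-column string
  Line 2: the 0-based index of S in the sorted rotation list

Answer: CB0A$C12A0B0
4

Derivation:
All 12 rotations (rotation i = S[i:]+S[:i]):
  rot[0] = 1A0C2AB00BC$
  rot[1] = A0C2AB00BC$1
  rot[2] = 0C2AB00BC$1A
  rot[3] = C2AB00BC$1A0
  rot[4] = 2AB00BC$1A0C
  rot[5] = AB00BC$1A0C2
  rot[6] = B00BC$1A0C2A
  rot[7] = 00BC$1A0C2AB
  rot[8] = 0BC$1A0C2AB0
  rot[9] = BC$1A0C2AB00
  rot[10] = C$1A0C2AB00B
  rot[11] = $1A0C2AB00BC
Sorted (with $ < everything):
  sorted[0] = $1A0C2AB00BC  (last char: 'C')
  sorted[1] = 00BC$1A0C2AB  (last char: 'B')
  sorted[2] = 0BC$1A0C2AB0  (last char: '0')
  sorted[3] = 0C2AB00BC$1A  (last char: 'A')
  sorted[4] = 1A0C2AB00BC$  (last char: '$')
  sorted[5] = 2AB00BC$1A0C  (last char: 'C')
  sorted[6] = A0C2AB00BC$1  (last char: '1')
  sorted[7] = AB00BC$1A0C2  (last char: '2')
  sorted[8] = B00BC$1A0C2A  (last char: 'A')
  sorted[9] = BC$1A0C2AB00  (last char: '0')
  sorted[10] = C$1A0C2AB00B  (last char: 'B')
  sorted[11] = C2AB00BC$1A0  (last char: '0')
Last column: CB0A$C12A0B0
Original string S is at sorted index 4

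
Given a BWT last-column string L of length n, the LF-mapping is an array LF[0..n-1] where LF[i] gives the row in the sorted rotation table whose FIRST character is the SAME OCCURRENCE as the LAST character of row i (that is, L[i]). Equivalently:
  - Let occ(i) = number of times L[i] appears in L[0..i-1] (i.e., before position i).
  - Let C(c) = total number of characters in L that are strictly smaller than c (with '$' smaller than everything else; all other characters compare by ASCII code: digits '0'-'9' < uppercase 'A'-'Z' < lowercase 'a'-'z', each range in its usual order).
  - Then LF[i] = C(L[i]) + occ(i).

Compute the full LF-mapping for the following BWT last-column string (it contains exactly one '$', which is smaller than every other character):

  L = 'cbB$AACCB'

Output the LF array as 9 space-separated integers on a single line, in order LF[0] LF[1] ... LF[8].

Answer: 8 7 3 0 1 2 5 6 4

Derivation:
Char counts: '$':1, 'A':2, 'B':2, 'C':2, 'b':1, 'c':1
C (first-col start): C('$')=0, C('A')=1, C('B')=3, C('C')=5, C('b')=7, C('c')=8
L[0]='c': occ=0, LF[0]=C('c')+0=8+0=8
L[1]='b': occ=0, LF[1]=C('b')+0=7+0=7
L[2]='B': occ=0, LF[2]=C('B')+0=3+0=3
L[3]='$': occ=0, LF[3]=C('$')+0=0+0=0
L[4]='A': occ=0, LF[4]=C('A')+0=1+0=1
L[5]='A': occ=1, LF[5]=C('A')+1=1+1=2
L[6]='C': occ=0, LF[6]=C('C')+0=5+0=5
L[7]='C': occ=1, LF[7]=C('C')+1=5+1=6
L[8]='B': occ=1, LF[8]=C('B')+1=3+1=4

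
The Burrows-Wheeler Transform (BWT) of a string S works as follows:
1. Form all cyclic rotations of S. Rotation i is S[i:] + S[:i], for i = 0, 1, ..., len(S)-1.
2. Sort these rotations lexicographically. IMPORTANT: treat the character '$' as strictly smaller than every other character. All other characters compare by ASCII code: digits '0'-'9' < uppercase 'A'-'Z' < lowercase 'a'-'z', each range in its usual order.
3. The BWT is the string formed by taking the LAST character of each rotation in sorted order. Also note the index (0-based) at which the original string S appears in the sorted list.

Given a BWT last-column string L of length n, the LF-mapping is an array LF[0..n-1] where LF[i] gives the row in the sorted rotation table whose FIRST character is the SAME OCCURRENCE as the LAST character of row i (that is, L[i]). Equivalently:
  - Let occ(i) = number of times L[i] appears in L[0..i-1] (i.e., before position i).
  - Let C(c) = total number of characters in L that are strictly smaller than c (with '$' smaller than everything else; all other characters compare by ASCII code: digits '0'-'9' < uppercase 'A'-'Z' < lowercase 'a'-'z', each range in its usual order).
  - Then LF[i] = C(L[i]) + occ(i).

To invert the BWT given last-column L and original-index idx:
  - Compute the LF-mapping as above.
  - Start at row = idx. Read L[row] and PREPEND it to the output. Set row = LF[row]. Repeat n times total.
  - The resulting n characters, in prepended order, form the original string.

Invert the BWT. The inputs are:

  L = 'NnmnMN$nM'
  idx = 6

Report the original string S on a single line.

LF mapping: 3 6 5 7 1 4 0 8 2
Walk LF starting at row 6, prepending L[row]:
  step 1: row=6, L[6]='$', prepend. Next row=LF[6]=0
  step 2: row=0, L[0]='N', prepend. Next row=LF[0]=3
  step 3: row=3, L[3]='n', prepend. Next row=LF[3]=7
  step 4: row=7, L[7]='n', prepend. Next row=LF[7]=8
  step 5: row=8, L[8]='M', prepend. Next row=LF[8]=2
  step 6: row=2, L[2]='m', prepend. Next row=LF[2]=5
  step 7: row=5, L[5]='N', prepend. Next row=LF[5]=4
  step 8: row=4, L[4]='M', prepend. Next row=LF[4]=1
  step 9: row=1, L[1]='n', prepend. Next row=LF[1]=6
Reversed output: nMNmMnnN$

Answer: nMNmMnnN$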